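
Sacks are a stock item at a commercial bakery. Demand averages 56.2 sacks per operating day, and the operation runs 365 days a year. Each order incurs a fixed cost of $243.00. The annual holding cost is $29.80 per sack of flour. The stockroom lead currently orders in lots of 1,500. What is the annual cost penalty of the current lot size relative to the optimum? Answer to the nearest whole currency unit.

Annual demand D = 56.2 × 365 = 20,513.
EOQ = √(2DS/H) = √(2 × 20,513 × 243 / 29.8) ≈ 578.40.
Cost at Q* = (D/Q*)S + (Q*/2)H = √(2DSH) ≈ $17,236.17.
Cost at Q = 1,500: (20,513/1,500)×243 + (1,500/2)×29.8 = $3,323.11 + $22,350.00 = $25,673.11.
Excess = $25,673.11 − $17,236.17 = $8,436.93.

Extra cost ≈ $8,437 per year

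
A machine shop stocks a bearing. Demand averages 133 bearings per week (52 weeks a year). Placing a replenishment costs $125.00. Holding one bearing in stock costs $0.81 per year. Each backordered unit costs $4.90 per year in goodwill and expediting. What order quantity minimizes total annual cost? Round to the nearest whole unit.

Annual demand D = 133 × 52 = 6,916.
With planned backorders, Q* = √(2DS/H) · √((H+B)/B).
√(2DS/H) = √(2 × 6,916 × 125 / 0.81) = 1461.016.
√((H+B)/B) = √((0.81+4.9)/4.9) = 1.0795.
Q* ≈ 1577.157.

Q* ≈ 1,577 bearings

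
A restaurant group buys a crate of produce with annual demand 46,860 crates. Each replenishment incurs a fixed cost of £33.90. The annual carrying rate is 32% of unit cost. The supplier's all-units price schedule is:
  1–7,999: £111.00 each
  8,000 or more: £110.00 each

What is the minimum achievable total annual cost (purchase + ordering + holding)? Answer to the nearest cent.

TC* ≈ £5,212,083.13

Holding cost per unit per year at price C is H = 0.32·C.
For each price level, check whether its EOQ is feasible; otherwise the best quantity at that price is the breakpoint.
EOQ at £111.00 = 299.1 (feasible in tier 1): TC = 46,860×£111.00 + (46,860/299.1)×33.9 + (299.1/2)×0.32×£111.00 = £5,212,083.13.
EOQ at £110.00 = 300.4 < 8000, so use break Q=8000: TC = 46,860×£110.00 + (46,860/8000.0)×33.9 + (8000.0/2)×0.32×£110.00 = £5,295,598.57.
Lowest total cost among the candidates is at Q = 299.1.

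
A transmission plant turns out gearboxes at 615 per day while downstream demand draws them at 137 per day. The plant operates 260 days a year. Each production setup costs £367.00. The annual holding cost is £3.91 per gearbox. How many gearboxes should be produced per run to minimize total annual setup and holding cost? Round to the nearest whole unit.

Q* ≈ 2,933 gearboxes

Annual demand D = 137 × 260 = 35,620.
Production build-up factor (1 − d/p) = 1 − 137/615 = 0.7772.
Q* = √(2DS / (H(1 − d/p))) = √(2 × 35,620 × 367 / (3.91 × 0.7772)).
= √(26,145,080 / 3.039) ≈ 2933.123.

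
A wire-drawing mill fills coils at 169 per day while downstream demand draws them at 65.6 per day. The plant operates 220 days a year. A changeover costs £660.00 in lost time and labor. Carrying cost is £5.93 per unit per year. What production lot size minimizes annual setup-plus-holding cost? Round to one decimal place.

Annual demand D = 65.6 × 220 = 14,432.
Production build-up factor (1 − d/p) = 1 − 65.6/169 = 0.6118.
Q* = √(2DS / (H(1 − d/p))) = √(2 × 14,432 × 660 / (5.93 × 0.6118)).
= √(19,050,240 / 3.6282) ≈ 2291.427.

Q* ≈ 2,291.4 coils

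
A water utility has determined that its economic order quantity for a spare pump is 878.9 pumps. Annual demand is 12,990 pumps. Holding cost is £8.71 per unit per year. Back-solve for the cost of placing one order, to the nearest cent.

S ≈ £258.98

Squaring Q* = √(2DS/H) gives Q*² = 2DS/H.
From Q* = √(2DS/H): S = Q*²H / (2D) = 878.9² × 8.71 / (2 × 12,990) = 258.9751.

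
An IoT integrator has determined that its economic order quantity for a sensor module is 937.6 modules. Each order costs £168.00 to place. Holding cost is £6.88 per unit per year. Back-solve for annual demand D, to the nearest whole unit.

D ≈ 18,000 modules per year

Invert the EOQ relation Q*² = 2DS/H.
From Q* = √(2DS/H): D = Q*²H / (2S) = 937.6² × 6.88 / (2 × 168) = 18000.491.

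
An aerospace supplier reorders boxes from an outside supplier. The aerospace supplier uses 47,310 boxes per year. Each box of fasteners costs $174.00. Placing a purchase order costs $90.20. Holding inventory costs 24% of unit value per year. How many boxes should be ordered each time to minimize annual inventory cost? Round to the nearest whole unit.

Q* ≈ 452 boxes

Holding cost H = 0.24 × $174.00 = $41.7600 per unit per year.
EOQ = √(2DS / H) = √(2 × 47,310 × 90.2 / 41.76).
= √(8,534,724 / 41.76) = √204,375.5747 ≈ 452.079.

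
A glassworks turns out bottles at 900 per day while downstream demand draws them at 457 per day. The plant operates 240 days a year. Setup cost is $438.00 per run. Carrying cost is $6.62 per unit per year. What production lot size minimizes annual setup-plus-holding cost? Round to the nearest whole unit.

Annual demand D = 457 × 240 = 109,680.
Production build-up factor (1 − d/p) = 1 − 457/900 = 0.4922.
Q* = √(2DS / (H(1 − d/p))) = √(2 × 109,680 × 438 / (6.62 × 0.4922)).
= √(96,079,680 / 3.2585) ≈ 5430.079.

Q* ≈ 5,430 bottles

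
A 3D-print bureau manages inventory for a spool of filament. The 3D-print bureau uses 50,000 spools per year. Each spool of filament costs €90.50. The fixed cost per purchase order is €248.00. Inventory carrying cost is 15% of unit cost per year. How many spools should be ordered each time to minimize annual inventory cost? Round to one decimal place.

Q* ≈ 1,351.6 spools

Holding cost H = 0.15 × €90.50 = €13.5750 per unit per year.
EOQ = √(2DS / H) = √(2 × 50,000 × 248 / 13.575).
= √(24,800,000 / 13.575) = √1,826,887.6611 ≈ 1351.624.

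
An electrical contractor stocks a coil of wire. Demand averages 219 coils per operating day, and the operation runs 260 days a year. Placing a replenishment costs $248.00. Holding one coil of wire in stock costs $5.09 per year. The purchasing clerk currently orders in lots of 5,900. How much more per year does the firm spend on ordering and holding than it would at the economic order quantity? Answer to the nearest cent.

Annual demand D = 219 × 260 = 56,940.
EOQ = √(2DS/H) = √(2 × 56,940 × 248 / 5.09) ≈ 2355.54.
Cost at Q* = (D/Q*)S + (Q*/2)H = √(2DSH) ≈ $11,989.70.
Cost at Q = 5,900: (56,940/5,900)×248 + (5,900/2)×5.09 = $2,393.41 + $15,015.50 = $17,408.91.
Excess = $17,408.91 − $11,989.70 = $5,419.21.

Extra cost ≈ $5,419.21 per year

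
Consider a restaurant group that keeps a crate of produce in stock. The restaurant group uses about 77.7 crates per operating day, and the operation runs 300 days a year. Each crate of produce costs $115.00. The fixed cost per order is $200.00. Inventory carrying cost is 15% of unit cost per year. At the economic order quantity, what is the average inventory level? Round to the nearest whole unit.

Annual demand D = 77.7 × 300 = 23,310.
Holding cost H = 0.15 × $115.00 = $17.2500 per unit per year.
Q* = √(2DS/H) = √(2 × 23,310 × 200 / 17.25) ≈ 735.20.
Average inventory = Q*/2 ≈ 735.20 / 2 = 367.601.

Average inventory ≈ 368 crates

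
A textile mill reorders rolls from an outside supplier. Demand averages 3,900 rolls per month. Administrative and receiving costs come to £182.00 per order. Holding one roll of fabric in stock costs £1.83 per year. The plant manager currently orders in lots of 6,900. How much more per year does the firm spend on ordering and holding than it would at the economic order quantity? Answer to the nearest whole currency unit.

Extra cost ≈ £1,965 per year

Annual demand D = 3,900 × 12 = 46,800.
EOQ = √(2DS/H) = √(2 × 46,800 × 182 / 1.83) ≈ 3051.04.
Cost at Q* = (D/Q*)S + (Q*/2)H = √(2DSH) ≈ £5,583.41.
Cost at Q = 6,900: (46,800/6,900)×182 + (6,900/2)×1.83 = £1,234.43 + £6,313.50 = £7,547.93.
Excess = £7,547.93 − £5,583.41 = £1,964.53.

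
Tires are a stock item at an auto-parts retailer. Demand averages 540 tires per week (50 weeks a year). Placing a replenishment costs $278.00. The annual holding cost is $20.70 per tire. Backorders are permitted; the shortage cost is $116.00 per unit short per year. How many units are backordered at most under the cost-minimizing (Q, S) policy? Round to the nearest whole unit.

Annual demand D = 540 × 50 = 27,000.
With planned backorders, Q* = √(2DS/H) · √((H+B)/B).
√(2DS/H) = √(2 × 27,000 × 278 / 20.7) = 851.597.
√((H+B)/B) = √((20.7+116)/116) = 1.0856.
Q* ≈ 924.463.
S* = Q* · H/(H+B) = 924.463 × 20.7/136.7 ≈ 139.988.

S* ≈ 140 tires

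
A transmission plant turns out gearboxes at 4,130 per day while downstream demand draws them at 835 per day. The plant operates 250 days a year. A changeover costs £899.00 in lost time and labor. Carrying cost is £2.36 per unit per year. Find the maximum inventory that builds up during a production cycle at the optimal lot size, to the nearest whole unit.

Annual demand D = 835 × 250 = 208,750.
Production build-up factor (1 − d/p) = 1 − 835/4,130 = 0.7978.
Q* = √(2DS / (H(1 − d/p))) = √(2 × 208,750 × 899 / (2.36 × 0.7978)).
= √(375,332,500 / 1.8829) ≈ 14118.852.
Maximum inventory = Q*(1 − d/p) = 14118.852 × 0.7978 ≈ 11264.315.

I_max ≈ 11,264 gearboxes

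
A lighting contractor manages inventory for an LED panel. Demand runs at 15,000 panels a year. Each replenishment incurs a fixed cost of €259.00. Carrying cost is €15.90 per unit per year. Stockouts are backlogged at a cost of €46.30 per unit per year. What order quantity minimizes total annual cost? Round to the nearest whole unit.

Q* ≈ 810 panels

With planned backorders, Q* = √(2DS/H) · √((H+B)/B).
√(2DS/H) = √(2 × 15,000 × 259 / 15.9) = 699.056.
√((H+B)/B) = √((15.9+46.3)/46.3) = 1.1591.
Q* ≈ 810.246.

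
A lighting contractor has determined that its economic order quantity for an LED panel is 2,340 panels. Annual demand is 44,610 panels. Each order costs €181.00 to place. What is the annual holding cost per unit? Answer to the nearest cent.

Squaring Q* = √(2DS/H) gives Q*² = 2DS/H.
From Q* = √(2DS/H): H = 2DS / Q*² = 2 × 44,610 × 181 / 2,340² = 2.9492.

H ≈ €2.95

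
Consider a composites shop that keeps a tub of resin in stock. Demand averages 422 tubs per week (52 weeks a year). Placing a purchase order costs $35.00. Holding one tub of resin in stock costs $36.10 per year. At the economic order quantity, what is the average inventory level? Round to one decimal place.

Average inventory ≈ 103.1 tubs

Annual demand D = 422 × 52 = 21,944.
Q* = √(2DS/H) = √(2 × 21,944 × 35 / 36.1) ≈ 206.28.
Average inventory = Q*/2 ≈ 206.28 / 2 = 103.139.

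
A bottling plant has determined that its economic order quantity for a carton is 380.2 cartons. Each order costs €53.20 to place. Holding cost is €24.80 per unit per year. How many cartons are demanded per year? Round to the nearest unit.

Invert the EOQ relation Q*² = 2DS/H.
From Q* = √(2DS/H): D = Q*²H / (2S) = 380.2² × 24.8 / (2 × 53.2) = 33692.581.

D ≈ 33,693 cartons per year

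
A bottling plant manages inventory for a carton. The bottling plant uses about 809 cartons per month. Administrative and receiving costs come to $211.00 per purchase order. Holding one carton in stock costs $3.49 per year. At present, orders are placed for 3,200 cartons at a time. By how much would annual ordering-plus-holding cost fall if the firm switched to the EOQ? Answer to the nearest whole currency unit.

Annual demand D = 809 × 12 = 9,708.
EOQ = √(2DS/H) = √(2 × 9,708 × 211 / 3.49) ≈ 1083.45.
Cost at Q* = (D/Q*)S + (Q*/2)H = √(2DSH) ≈ $3,781.24.
Cost at Q = 3,200: (9,708/3,200)×211 + (3,200/2)×3.49 = $640.12 + $5,584.00 = $6,224.12.
Excess = $6,224.12 − $3,781.24 = $2,442.88.

Extra cost ≈ $2,443 per year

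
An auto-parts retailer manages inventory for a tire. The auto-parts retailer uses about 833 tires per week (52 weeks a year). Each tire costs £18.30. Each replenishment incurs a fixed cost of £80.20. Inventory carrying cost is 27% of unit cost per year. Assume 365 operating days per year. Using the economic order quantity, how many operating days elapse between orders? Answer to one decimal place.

Annual demand D = 833 × 52 = 43,316.
Holding cost H = 0.27 × £18.30 = £4.9410 per unit per year.
Q* = √(2DS/H) = √(2 × 43,316 × 80.2 / 4.941) ≈ 1185.82.
Cycle time = Q*/D × 365 = 1185.82 / 43,316 × 365 ≈ 9.992 days.

T ≈ 10.0 days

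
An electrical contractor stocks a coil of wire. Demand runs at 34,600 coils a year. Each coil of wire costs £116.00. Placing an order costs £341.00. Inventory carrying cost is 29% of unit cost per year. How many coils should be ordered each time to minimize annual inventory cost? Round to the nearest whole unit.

Q* ≈ 838 coils

Holding cost H = 0.29 × £116.00 = £33.6400 per unit per year.
EOQ = √(2DS / H) = √(2 × 34,600 × 341 / 33.64).
= √(23,597,200 / 33.64) = √701,462.5446 ≈ 837.534.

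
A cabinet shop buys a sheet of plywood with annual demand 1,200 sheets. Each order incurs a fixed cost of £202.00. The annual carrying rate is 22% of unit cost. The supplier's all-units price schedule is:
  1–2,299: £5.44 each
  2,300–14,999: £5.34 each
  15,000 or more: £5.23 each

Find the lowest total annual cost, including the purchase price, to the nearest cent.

TC* ≈ £7,289.71

Holding cost per unit per year at price C is H = 0.22·C.
For each price level, check whether its EOQ is feasible; otherwise the best quantity at that price is the breakpoint.
EOQ at £5.44 = 636.5 (feasible in tier 1): TC = 1,200×£5.44 + (1,200/636.5)×202 + (636.5/2)×0.22×£5.44 = £7,289.71.
EOQ at £5.34 = 642.4 < 2300, so use break Q=2300: TC = 1,200×£5.34 + (1,200/2300.0)×202 + (2300.0/2)×0.22×£5.34 = £7,864.41.
EOQ at £5.23 = 649.1 < 15000, so use break Q=15000: TC = 1,200×£5.23 + (1,200/15000.0)×202 + (15000.0/2)×0.22×£5.23 = £14,921.66.
Lowest total cost among the candidates is at Q = 636.5.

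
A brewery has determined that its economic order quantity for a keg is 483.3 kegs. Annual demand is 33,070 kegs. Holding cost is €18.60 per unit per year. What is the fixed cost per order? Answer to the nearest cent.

S ≈ €65.69

Invert the EOQ relation Q*² = 2DS/H.
From Q* = √(2DS/H): S = Q*²H / (2D) = 483.3² × 18.6 / (2 × 33,070) = 65.6874.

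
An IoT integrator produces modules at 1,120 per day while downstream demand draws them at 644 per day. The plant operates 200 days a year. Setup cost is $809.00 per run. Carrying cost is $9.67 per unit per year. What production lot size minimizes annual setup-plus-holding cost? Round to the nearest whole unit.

Annual demand D = 644 × 200 = 128,800.
Production build-up factor (1 − d/p) = 1 − 644/1,120 = 0.4250.
Q* = √(2DS / (H(1 − d/p))) = √(2 × 128,800 × 809 / (9.67 × 0.4250)).
= √(208,398,400 / 4.1098) ≈ 7120.975.

Q* ≈ 7,121 modules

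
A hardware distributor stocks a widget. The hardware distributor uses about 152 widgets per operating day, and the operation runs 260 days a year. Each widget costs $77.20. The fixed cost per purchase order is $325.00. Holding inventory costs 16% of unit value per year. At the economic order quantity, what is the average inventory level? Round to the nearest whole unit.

Average inventory ≈ 721 widgets

Annual demand D = 152 × 260 = 39,520.
Holding cost H = 0.16 × $77.20 = $12.3520 per unit per year.
Q* = √(2DS/H) = √(2 × 39,520 × 325 / 12.352) ≈ 1442.10.
Average inventory = Q*/2 ≈ 1442.10 / 2 = 721.052.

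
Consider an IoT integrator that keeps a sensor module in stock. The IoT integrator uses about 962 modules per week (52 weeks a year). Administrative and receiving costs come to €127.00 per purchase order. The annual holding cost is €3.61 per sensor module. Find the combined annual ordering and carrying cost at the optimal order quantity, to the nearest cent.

Annual demand D = 962 × 52 = 50,024.
EOQ = √(2DS/H) = √(2 × 50,024 × 127 / 3.61) ≈ 1876.08.
At Q*, ordering cost (D/Q*)S equals holding cost (Q*/2)H, each = √(DSH/2).
Minimum total = √(2DSH) = √(2 × 50,024 × 127 × 3.61) ≈ 6772.666.

TC* ≈ €6,772.67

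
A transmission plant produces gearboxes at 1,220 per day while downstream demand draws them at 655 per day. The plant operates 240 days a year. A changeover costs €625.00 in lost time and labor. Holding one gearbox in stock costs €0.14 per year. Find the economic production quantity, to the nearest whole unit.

Q* ≈ 55,052 gearboxes

Annual demand D = 655 × 240 = 157,200.
Production build-up factor (1 − d/p) = 1 − 655/1,220 = 0.4631.
Q* = √(2DS / (H(1 − d/p))) = √(2 × 157,200 × 625 / (0.14 × 0.4631)).
= √(196,500,000 / 0.0648) ≈ 55051.981.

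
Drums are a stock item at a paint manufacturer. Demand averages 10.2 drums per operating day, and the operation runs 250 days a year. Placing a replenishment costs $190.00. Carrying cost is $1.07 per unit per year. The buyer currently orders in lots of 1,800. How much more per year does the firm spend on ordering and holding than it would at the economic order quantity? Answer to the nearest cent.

Extra cost ≈ $213.92 per year

Annual demand D = 10.2 × 250 = 2,550.
EOQ = √(2DS/H) = √(2 × 2,550 × 190 / 1.07) ≈ 951.63.
Cost at Q* = (D/Q*)S + (Q*/2)H = √(2DSH) ≈ $1,018.25.
Cost at Q = 1,800: (2,550/1,800)×190 + (1,800/2)×1.07 = $269.17 + $963.00 = $1,232.17.
Excess = $1,232.17 − $1,018.25 = $213.92.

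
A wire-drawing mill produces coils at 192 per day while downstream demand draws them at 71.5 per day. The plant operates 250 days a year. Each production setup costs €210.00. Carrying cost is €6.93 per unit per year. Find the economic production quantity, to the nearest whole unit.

Q* ≈ 1,314 coils

Annual demand D = 71.5 × 250 = 17,875.
Production build-up factor (1 − d/p) = 1 − 71.5/192 = 0.6276.
Q* = √(2DS / (H(1 − d/p))) = √(2 × 17,875 × 210 / (6.93 × 0.6276)).
= √(7,507,500 / 4.3493) ≈ 1313.827.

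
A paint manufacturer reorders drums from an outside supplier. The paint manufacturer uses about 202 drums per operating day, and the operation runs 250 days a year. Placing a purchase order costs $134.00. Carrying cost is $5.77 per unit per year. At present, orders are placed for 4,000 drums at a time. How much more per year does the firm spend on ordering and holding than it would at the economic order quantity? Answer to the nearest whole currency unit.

Annual demand D = 202 × 250 = 50,500.
EOQ = √(2DS/H) = √(2 × 50,500 × 134 / 5.77) ≈ 1531.53.
Cost at Q* = (D/Q*)S + (Q*/2)H = √(2DSH) ≈ $8,836.92.
Cost at Q = 4,000: (50,500/4,000)×134 + (4,000/2)×5.77 = $1,691.75 + $11,540.00 = $13,231.75.
Excess = $13,231.75 − $8,836.92 = $4,394.83.

Extra cost ≈ $4,395 per year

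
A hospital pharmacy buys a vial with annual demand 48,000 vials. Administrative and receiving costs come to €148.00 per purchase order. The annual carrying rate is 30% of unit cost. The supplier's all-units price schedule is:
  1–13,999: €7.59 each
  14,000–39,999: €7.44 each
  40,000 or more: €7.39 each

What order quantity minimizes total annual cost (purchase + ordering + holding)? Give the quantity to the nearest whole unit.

Holding cost per unit per year at price C is H = 0.30·C.
Evaluate total cost at each tier's feasible EOQ or, if the EOQ is below the tier, at the tier's minimum quantity.
EOQ at €7.59 = 2498.0 (feasible in tier 1): TC = 48,000×€7.59 + (48,000/2498.0)×148 + (2498.0/2)×0.30×€7.59 = €370,007.85.
EOQ at €7.44 = 2523.0 < 14000, so use break Q=14000: TC = 48,000×€7.44 + (48,000/14000.0)×148 + (14000.0/2)×0.30×€7.44 = €373,251.43.
EOQ at €7.39 = 2531.5 < 40000, so use break Q=40000: TC = 48,000×€7.39 + (48,000/40000.0)×148 + (40000.0/2)×0.30×€7.39 = €399,237.60.
Lowest total cost is €370,007.85 at Q = 2498.0.

Q* ≈ 2,498 vials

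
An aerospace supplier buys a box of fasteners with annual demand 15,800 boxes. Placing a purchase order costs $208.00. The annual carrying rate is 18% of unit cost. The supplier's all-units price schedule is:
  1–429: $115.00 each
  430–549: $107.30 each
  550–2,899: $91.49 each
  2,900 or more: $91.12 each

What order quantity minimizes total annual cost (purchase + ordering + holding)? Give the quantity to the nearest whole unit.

Holding cost per unit per year at price C is H = 0.18·C.
For each price level, check whether its EOQ is feasible; otherwise the best quantity at that price is the breakpoint.
Tier 1 ($115.00): EOQ = 563.5 exceeds tier's upper bound 429, so this tier is dominated.
Tier 2 ($107.30): EOQ = 583.4 exceeds tier's upper bound 549, so this tier is dominated.
EOQ at $91.49 = 631.8 (feasible in tier 3): TC = 15,800×$91.49 + (15,800/631.8)×208 + (631.8/2)×0.18×$91.49 = $1,455,945.95.
EOQ at $91.12 = 633.0 < 2900, so use break Q=2900: TC = 15,800×$91.12 + (15,800/2900.0)×208 + (2900.0/2)×0.18×$91.12 = $1,464,611.56.
Lowest total cost is $1,455,945.95 at Q = 631.8.

Q* ≈ 632 boxes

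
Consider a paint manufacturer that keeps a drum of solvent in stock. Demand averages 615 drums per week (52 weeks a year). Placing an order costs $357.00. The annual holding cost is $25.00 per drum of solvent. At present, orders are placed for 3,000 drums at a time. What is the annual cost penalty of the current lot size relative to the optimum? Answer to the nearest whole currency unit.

Annual demand D = 615 × 52 = 31,980.
EOQ = √(2DS/H) = √(2 × 31,980 × 357 / 25) ≈ 955.69.
Cost at Q* = (D/Q*)S + (Q*/2)H = √(2DSH) ≈ $23,892.32.
Cost at Q = 3,000: (31,980/3,000)×357 + (3,000/2)×25 = $3,805.62 + $37,500.00 = $41,305.62.
Excess = $41,305.62 − $23,892.32 = $17,413.30.

Extra cost ≈ $17,413 per year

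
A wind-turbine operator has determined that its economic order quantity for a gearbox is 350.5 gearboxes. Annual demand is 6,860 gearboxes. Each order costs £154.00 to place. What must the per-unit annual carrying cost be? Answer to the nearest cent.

H ≈ £17.20

Squaring Q* = √(2DS/H) gives Q*² = 2DS/H.
From Q* = √(2DS/H): H = 2DS / Q*² = 2 × 6,860 × 154 / 350.5² = 17.1988.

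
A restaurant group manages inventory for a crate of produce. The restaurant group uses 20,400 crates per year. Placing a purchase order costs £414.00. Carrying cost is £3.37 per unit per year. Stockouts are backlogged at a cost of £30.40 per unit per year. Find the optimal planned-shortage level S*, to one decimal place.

With planned backorders, Q* = √(2DS/H) · √((H+B)/B).
√(2DS/H) = √(2 × 20,400 × 414 / 3.37) = 2238.800.
√((H+B)/B) = √((3.37+30.4)/30.4) = 1.0540.
Q* ≈ 2359.631.
S* = Q* · H/(H+B) = 2359.631 × 3.37/33.77 ≈ 235.474.

S* ≈ 235.5 crates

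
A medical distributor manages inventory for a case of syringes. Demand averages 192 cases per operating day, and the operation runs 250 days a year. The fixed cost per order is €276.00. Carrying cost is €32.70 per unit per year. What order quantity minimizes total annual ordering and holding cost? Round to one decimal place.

Q* ≈ 900.2 cases

Annual demand D = 192 × 250 = 48,000.
EOQ = √(2DS / H) = √(2 × 48,000 × 276 / 32.7).
= √(26,496,000 / 32.7) = √810,275.2294 ≈ 900.153.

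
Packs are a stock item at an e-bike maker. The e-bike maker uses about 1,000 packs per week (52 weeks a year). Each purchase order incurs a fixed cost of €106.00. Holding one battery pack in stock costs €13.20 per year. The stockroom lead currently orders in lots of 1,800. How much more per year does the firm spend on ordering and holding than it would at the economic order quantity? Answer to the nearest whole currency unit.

Annual demand D = 1,000 × 52 = 52,000.
EOQ = √(2DS/H) = √(2 × 52,000 × 106 / 13.2) ≈ 913.87.
Cost at Q* = (D/Q*)S + (Q*/2)H = √(2DSH) ≈ €12,063.03.
Cost at Q = 1,800: (52,000/1,800)×106 + (1,800/2)×13.2 = €3,062.22 + €11,880.00 = €14,942.22.
Excess = €14,942.22 − €12,063.03 = €2,879.19.

Extra cost ≈ €2,879 per year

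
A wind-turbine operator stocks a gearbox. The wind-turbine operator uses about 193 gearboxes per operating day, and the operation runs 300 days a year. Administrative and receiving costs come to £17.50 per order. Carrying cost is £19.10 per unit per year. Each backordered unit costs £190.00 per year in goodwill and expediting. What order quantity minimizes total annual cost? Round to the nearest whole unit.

Annual demand D = 193 × 300 = 57,900.
With planned backorders, Q* = √(2DS/H) · √((H+B)/B).
√(2DS/H) = √(2 × 57,900 × 17.5 / 19.1) = 325.729.
√((H+B)/B) = √((19.1+190)/190) = 1.0491.
Q* ≈ 341.709.

Q* ≈ 342 gearboxes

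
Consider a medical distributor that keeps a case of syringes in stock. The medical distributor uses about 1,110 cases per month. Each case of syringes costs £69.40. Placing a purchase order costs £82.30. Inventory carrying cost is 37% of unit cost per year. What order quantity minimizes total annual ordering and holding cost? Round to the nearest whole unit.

Annual demand D = 1,110 × 12 = 13,320.
Holding cost H = 0.37 × £69.40 = £25.6780 per unit per year.
EOQ = √(2DS / H) = √(2 × 13,320 × 82.3 / 25.678).
= √(2,192,472 / 25.678) = √85,383.2853 ≈ 292.204.

Q* ≈ 292 cases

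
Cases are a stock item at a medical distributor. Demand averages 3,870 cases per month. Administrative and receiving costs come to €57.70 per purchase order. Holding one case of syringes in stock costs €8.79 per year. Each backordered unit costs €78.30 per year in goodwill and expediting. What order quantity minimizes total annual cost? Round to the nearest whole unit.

Q* ≈ 823 cases

Annual demand D = 3,870 × 12 = 46,440.
With planned backorders, Q* = √(2DS/H) · √((H+B)/B).
√(2DS/H) = √(2 × 46,440 × 57.7 / 8.79) = 780.827.
√((H+B)/B) = √((8.79+78.3)/78.3) = 1.0546.
Q* ≈ 823.489.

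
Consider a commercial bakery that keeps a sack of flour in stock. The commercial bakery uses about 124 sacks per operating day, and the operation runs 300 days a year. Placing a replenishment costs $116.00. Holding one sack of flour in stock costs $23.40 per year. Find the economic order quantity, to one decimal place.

Q* ≈ 607.3 sacks

Annual demand D = 124 × 300 = 37,200.
EOQ = √(2DS / H) = √(2 × 37,200 × 116 / 23.4).
= √(8,630,400 / 23.4) = √368,820.5128 ≈ 607.306.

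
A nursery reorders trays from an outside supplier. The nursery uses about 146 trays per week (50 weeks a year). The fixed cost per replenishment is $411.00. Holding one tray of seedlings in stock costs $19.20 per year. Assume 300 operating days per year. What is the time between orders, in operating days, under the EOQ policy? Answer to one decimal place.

T ≈ 23.0 days

Annual demand D = 146 × 50 = 7,300.
Q* = √(2DS/H) = √(2 × 7,300 × 411 / 19.2) ≈ 559.04.
Cycle time = Q*/D × 300 = 559.04 / 7,300 × 300 ≈ 22.974 days.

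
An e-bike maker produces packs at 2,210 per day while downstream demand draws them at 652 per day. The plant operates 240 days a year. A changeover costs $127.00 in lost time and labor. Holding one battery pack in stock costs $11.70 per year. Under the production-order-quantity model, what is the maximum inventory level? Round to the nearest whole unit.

I_max ≈ 1,548 packs

Annual demand D = 652 × 240 = 156,480.
Production build-up factor (1 − d/p) = 1 − 652/2,210 = 0.7050.
Q* = √(2DS / (H(1 − d/p))) = √(2 × 156,480 × 127 / (11.7 × 0.7050)).
= √(39,745,920 / 8.2482) ≈ 2195.158.
Maximum inventory = Q*(1 − d/p) = 2195.158 × 0.7050 ≈ 1547.537.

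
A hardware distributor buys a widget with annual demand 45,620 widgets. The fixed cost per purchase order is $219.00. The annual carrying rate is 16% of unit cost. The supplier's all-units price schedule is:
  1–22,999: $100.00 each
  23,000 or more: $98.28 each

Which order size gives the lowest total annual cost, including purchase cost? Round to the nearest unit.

Holding cost per unit per year at price C is H = 0.16·C.
For each price level, check whether its EOQ is feasible; otherwise the best quantity at that price is the breakpoint.
EOQ at $100.00 = 1117.5 (feasible in tier 1): TC = 45,620×$100.00 + (45,620/1117.5)×219 + (1117.5/2)×0.16×$100.00 = $4,579,880.30.
EOQ at $98.28 = 1127.3 < 23000, so use break Q=23000: TC = 45,620×$98.28 + (45,620/23000.0)×219 + (23000.0/2)×0.16×$98.28 = $4,664,803.18.
Lowest total cost is $4,579,880.30 at Q = 1117.5.

Q* ≈ 1,118 widgets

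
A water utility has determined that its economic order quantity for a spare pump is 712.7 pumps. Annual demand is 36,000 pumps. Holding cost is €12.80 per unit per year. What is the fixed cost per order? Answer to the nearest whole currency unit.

S ≈ €90

Squaring Q* = √(2DS/H) gives Q*² = 2DS/H.
From Q* = √(2DS/H): S = Q*²H / (2D) = 712.7² × 12.8 / (2 × 36,000) = 90.3007.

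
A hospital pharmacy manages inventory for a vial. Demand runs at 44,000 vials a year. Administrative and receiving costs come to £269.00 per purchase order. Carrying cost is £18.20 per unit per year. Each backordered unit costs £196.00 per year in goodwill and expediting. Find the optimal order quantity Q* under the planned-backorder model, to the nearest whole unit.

With planned backorders, Q* = √(2DS/H) · √((H+B)/B).
√(2DS/H) = √(2 × 44,000 × 269 / 18.2) = 1140.465.
√((H+B)/B) = √((18.2+196)/196) = 1.0454.
Q* ≈ 1192.239.

Q* ≈ 1,192 vials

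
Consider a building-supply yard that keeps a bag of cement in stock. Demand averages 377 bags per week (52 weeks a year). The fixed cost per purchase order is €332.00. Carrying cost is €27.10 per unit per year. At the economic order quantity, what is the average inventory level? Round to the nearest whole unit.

Average inventory ≈ 347 bags

Annual demand D = 377 × 52 = 19,604.
Q* = √(2DS/H) = √(2 × 19,604 × 332 / 27.1) ≈ 693.06.
Average inventory = Q*/2 ≈ 693.06 / 2 = 346.531.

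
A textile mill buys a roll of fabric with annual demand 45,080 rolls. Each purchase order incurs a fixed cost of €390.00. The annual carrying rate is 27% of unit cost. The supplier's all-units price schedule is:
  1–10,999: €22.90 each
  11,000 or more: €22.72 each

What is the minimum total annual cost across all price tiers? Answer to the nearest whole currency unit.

TC* ≈ €1,047,077

Holding cost per unit per year at price C is H = 0.27·C.
Candidates are each tier's EOQ (if it falls in that tier) and each price-break quantity.
EOQ at €22.90 = 2384.7 (feasible in tier 1): TC = 45,080×€22.90 + (45,080/2384.7)×390 + (2384.7/2)×0.27×€22.90 = €1,047,076.80.
EOQ at €22.72 = 2394.2 < 11000, so use break Q=11000: TC = 45,080×€22.72 + (45,080/11000.0)×390 + (11000.0/2)×0.27×€22.72 = €1,059,555.09.
Lowest total cost among the candidates is at Q = 2384.7.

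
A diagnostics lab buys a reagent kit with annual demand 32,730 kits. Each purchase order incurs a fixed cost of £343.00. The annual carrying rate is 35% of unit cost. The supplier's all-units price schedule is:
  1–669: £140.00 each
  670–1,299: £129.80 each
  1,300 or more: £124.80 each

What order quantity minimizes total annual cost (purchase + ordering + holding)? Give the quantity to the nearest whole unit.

Q* ≈ 1,300 kits

Holding cost per unit per year at price C is H = 0.35·C.
Candidates are each tier's EOQ (if it falls in that tier) and each price-break quantity.
Tier 1 (£140.00): EOQ = 676.9 exceeds tier's upper bound 669, so this tier is dominated.
EOQ at £129.80 = 703.0 (feasible in tier 2): TC = 32,730×£129.80 + (32,730/703.0)×343 + (703.0/2)×0.35×£129.80 = £4,280,291.91.
EOQ at £124.80 = 717.0 < 1300, so use break Q=1300: TC = 32,730×£124.80 + (32,730/1300.0)×343 + (1300.0/2)×0.35×£124.80 = £4,121,731.68.
Lowest total cost is £4,121,731.68 at Q = 1300.0.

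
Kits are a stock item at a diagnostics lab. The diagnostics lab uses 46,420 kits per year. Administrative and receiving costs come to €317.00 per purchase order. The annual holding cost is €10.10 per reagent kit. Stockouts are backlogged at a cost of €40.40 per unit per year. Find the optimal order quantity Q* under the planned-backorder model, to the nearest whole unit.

Q* ≈ 1,908 kits

With planned backorders, Q* = √(2DS/H) · √((H+B)/B).
√(2DS/H) = √(2 × 46,420 × 317 / 10.1) = 1707.012.
√((H+B)/B) = √((10.1+40.4)/40.4) = 1.1180.
Q* ≈ 1908.497.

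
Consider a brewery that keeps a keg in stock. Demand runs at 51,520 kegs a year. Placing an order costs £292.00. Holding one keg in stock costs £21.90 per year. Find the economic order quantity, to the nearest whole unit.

Q* ≈ 1,172 kegs

EOQ = √(2DS / H) = √(2 × 51,520 × 292 / 21.9).
= √(30,087,680 / 21.9) = √1,373,866.6667 ≈ 1172.121.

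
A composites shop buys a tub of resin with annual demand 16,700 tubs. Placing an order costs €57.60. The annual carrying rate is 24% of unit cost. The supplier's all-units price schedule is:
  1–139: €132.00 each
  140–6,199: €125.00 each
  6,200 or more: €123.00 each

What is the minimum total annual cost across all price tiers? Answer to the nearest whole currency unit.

TC* ≈ €2,095,097

Holding cost per unit per year at price C is H = 0.24·C.
Evaluate total cost at each tier's feasible EOQ or, if the EOQ is below the tier, at the tier's minimum quantity.
Tier 1 (€132.00): EOQ = 246.4 exceeds tier's upper bound 139, so this tier is dominated.
EOQ at €125.00 = 253.2 (feasible in tier 2): TC = 16,700×€125.00 + (16,700/253.2)×57.6 + (253.2/2)×0.24×€125.00 = €2,095,097.05.
EOQ at €123.00 = 255.3 < 6200, so use break Q=6200: TC = 16,700×€123.00 + (16,700/6200.0)×57.6 + (6200.0/2)×0.24×€123.00 = €2,145,767.15.
Lowest total cost among the candidates is at Q = 253.2.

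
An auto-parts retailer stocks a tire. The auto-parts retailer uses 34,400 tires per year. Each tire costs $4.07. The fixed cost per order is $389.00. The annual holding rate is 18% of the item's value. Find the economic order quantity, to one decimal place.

Q* ≈ 6,044.2 tires

Holding cost H = 0.18 × $4.07 = $0.7326 per unit per year.
EOQ = √(2DS / H) = √(2 × 34,400 × 389 / 0.7326).
= √(26,763,200 / 0.7326) = √36,531,804.5318 ≈ 6044.155.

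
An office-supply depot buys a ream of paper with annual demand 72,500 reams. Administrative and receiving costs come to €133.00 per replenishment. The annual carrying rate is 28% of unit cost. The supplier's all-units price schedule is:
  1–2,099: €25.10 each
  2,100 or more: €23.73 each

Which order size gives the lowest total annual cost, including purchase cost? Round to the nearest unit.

Holding cost per unit per year at price C is H = 0.28·C.
Evaluate total cost at each tier's feasible EOQ or, if the EOQ is below the tier, at the tier's minimum quantity.
EOQ at €25.10 = 1656.5 (feasible in tier 1): TC = 72,500×€25.10 + (72,500/1656.5)×133 + (1656.5/2)×0.28×€25.10 = €1,831,391.95.
EOQ at €23.73 = 1703.7 < 2100, so use break Q=2100: TC = 72,500×€23.73 + (72,500/2100.0)×133 + (2100.0/2)×0.28×€23.73 = €1,731,993.29.
Lowest total cost is €1,731,993.29 at Q = 2100.0.

Q* ≈ 2,100 reams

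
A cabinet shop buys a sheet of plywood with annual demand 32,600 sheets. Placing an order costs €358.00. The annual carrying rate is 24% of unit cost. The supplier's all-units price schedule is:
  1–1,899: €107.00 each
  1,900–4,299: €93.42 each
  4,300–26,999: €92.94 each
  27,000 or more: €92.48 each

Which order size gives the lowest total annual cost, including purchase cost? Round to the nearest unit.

Q* ≈ 1,900 sheets

Holding cost per unit per year at price C is H = 0.24·C.
Evaluate total cost at each tier's feasible EOQ or, if the EOQ is below the tier, at the tier's minimum quantity.
EOQ at €107.00 = 953.4 (feasible in tier 1): TC = 32,600×€107.00 + (32,600/953.4)×358 + (953.4/2)×0.24×€107.00 = €3,512,682.90.
EOQ at €93.42 = 1020.3 < 1900, so use break Q=1900: TC = 32,600×€93.42 + (32,600/1900.0)×358 + (1900.0/2)×0.24×€93.42 = €3,072,934.29.
EOQ at €92.94 = 1023.0 < 4300, so use break Q=4300: TC = 32,600×€92.94 + (32,600/4300.0)×358 + (4300.0/2)×0.24×€92.94 = €3,080,515.18.
EOQ at €92.48 = 1025.5 < 27000, so use break Q=27000: TC = 32,600×€92.48 + (32,600/27000.0)×358 + (27000.0/2)×0.24×€92.48 = €3,314,915.45.
Lowest total cost is €3,072,934.29 at Q = 1900.0.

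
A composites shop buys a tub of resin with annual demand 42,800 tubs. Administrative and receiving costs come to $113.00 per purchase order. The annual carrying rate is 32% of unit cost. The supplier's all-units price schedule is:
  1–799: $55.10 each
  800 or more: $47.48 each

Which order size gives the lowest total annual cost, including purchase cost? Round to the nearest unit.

Holding cost per unit per year at price C is H = 0.32·C.
Candidates are each tier's EOQ (if it falls in that tier) and each price-break quantity.
EOQ at $55.10 = 740.7 (feasible in tier 1): TC = 42,800×$55.10 + (42,800/740.7)×113 + (740.7/2)×0.32×$55.10 = $2,371,339.51.
EOQ at $47.48 = 797.9 < 800, so use break Q=800: TC = 42,800×$47.48 + (42,800/800.0)×113 + (800.0/2)×0.32×$47.48 = $2,044,266.94.
Lowest total cost is $2,044,266.94 at Q = 800.0.

Q* ≈ 800 tubs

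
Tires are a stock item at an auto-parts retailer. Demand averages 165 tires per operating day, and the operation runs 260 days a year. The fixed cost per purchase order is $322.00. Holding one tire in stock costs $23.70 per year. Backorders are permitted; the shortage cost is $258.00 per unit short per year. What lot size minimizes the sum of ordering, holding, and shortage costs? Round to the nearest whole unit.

Annual demand D = 165 × 260 = 42,900.
With planned backorders, Q* = √(2DS/H) · √((H+B)/B).
√(2DS/H) = √(2 × 42,900 × 322 / 23.7) = 1079.686.
√((H+B)/B) = √((23.7+258)/258) = 1.0449.
Q* ≈ 1128.187.

Q* ≈ 1,128 tires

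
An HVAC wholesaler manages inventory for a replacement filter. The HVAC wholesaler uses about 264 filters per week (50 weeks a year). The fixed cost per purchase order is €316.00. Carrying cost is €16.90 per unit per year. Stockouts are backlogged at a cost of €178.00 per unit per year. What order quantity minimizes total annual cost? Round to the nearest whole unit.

Q* ≈ 735 filters

Annual demand D = 264 × 50 = 13,200.
With planned backorders, Q* = √(2DS/H) · √((H+B)/B).
√(2DS/H) = √(2 × 13,200 × 316 / 16.9) = 702.590.
√((H+B)/B) = √((16.9+178)/178) = 1.0464.
Q* ≈ 735.187.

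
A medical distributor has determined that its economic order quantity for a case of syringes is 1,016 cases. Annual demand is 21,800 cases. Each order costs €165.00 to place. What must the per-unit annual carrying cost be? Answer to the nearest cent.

H ≈ €6.97

Invert the EOQ relation Q*² = 2DS/H.
From Q* = √(2DS/H): H = 2DS / Q*² = 2 × 21,800 × 165 / 1,016² = 6.9692.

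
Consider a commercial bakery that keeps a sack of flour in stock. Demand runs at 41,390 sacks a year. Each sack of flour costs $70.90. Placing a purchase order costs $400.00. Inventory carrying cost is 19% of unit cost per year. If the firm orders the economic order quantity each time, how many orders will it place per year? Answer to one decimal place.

N ≈ 26.4 orders per year

Holding cost H = 0.19 × $70.90 = $13.4710 per unit per year.
Q* = √(2DS/H) = √(2 × 41,390 × 400 / 13.471) ≈ 1567.81.
Orders per year = D / Q* = 41,390 / 1567.81 ≈ 26.400.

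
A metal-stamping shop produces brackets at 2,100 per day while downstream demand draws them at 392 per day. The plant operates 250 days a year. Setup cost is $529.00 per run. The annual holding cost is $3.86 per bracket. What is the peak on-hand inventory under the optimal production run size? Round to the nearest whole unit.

Annual demand D = 392 × 250 = 98,000.
Production build-up factor (1 − d/p) = 1 − 392/2,100 = 0.8133.
Q* = √(2DS / (H(1 − d/p))) = √(2 × 98,000 × 529 / (3.86 × 0.8133)).
= √(103,684,000 / 3.1395) ≈ 5746.824.
Maximum inventory = Q*(1 − d/p) = 5746.824 × 0.8133 ≈ 4674.084.

I_max ≈ 4,674 brackets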